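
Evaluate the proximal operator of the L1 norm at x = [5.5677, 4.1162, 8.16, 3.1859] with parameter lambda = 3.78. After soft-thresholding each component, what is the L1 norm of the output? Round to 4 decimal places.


Soft-thresholding with lambda = 3.78:
prox(5.5677) = sign(5.5677)*max(|5.5677| - 3.78, 0) = 1.7877
prox(4.1162) = sign(4.1162)*max(|4.1162| - 3.78, 0) = 0.3362
prox(8.16) = sign(8.16)*max(|8.16| - 3.78, 0) = 4.38
prox(3.1859) = sign(3.1859)*max(|3.1859| - 3.78, 0) = 0.0
prox(x) = [1.7877, 0.3362, 4.38, 0.0]
||prox(x)||_1 = 1.7877 + 0.3362 + 4.38 + 0.0 = 6.5039


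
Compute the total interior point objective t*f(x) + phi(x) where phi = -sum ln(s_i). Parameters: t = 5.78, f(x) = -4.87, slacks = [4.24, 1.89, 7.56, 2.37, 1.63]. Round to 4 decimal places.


Step 1: Compute log-barrier.
ln values: [1.4446, 0.6366, 2.0229, 0.8629, 0.4886]
phi = -(1.4446 + 0.6366 + 2.0229 + 0.8629 + 0.4886) = -5.4555
Step 2: Compute augmented objective.
t*f(x) = 5.78*-4.87 = -28.1486
Total = -28.1486 - 5.4555 = -33.6041


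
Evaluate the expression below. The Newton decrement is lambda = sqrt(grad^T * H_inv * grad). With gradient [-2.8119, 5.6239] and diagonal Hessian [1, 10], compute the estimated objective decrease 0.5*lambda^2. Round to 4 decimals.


Step 1: H is diagonal, so H^(-1) * g = [-2.8119, 0.5624].
Step 2: g^T H^(-1) g = sum_i g_i^2 / H_ii
  = (-2.8119)^2/1 + (5.6239)^2/10
  = 7.9068 + 3.1628 = 11.0696
Step 3: Objective decrease = 0.5 * g^T H^(-1) g = 5.5348


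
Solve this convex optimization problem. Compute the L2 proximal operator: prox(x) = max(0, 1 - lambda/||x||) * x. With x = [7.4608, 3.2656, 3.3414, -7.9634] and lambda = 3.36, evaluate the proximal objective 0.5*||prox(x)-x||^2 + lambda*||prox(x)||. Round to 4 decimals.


Step 1: Compute ||x||.
||x|| = 11.8705
Step 2: Compute scaling factor.
scale = max(0, 1 - 3.36/11.8705) = 0.7169
Step 3: prox(x) = [5.349, 2.3413, 2.3956, -5.7093]
||prox(x)|| = 8.5105
Step 4: Proximal objective.
0.5*||prox-x||^2 = 5.6448
lambda*||prox|| = 28.5953
Total = 34.24


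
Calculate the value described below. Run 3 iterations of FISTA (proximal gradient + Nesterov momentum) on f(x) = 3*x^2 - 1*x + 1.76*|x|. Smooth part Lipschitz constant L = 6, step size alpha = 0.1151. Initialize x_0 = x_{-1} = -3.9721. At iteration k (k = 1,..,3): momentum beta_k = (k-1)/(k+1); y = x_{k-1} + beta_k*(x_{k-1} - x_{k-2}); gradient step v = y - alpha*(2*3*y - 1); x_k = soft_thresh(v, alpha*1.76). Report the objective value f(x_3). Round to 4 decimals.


FISTA on f(x) = 3*x^2 - 1*x + 1.76*|x|
L = 6, alpha = 0.1151
Iteration 1: beta = 0.0, y = -3.9721 + 0.0*(-3.9721 + 3.9721) = -3.9721
  grad(y) = -24.8326, v = y - alpha*grad = -1.1139
  prox(v) = soft_thresh(-1.1139, 0.2026) = -0.9113
Iteration 2: beta = 0.3333, y = -0.9113 + 0.3333*(-0.9113 + 3.9721) = 0.109
  grad(y) = -0.3461, v = y - alpha*grad = 0.1488
  prox(v) = soft_thresh(0.1488, 0.2026) = 0.0
Iteration 3: beta = 0.5, y = 0.0 + 0.5*(0.0 + 0.9113) = 0.4556
  grad(y) = 1.7339, v = y - alpha*grad = 0.2561
  prox(v) = soft_thresh(0.2561, 0.2026) = 0.0535
f(x_3) = 3*0.0535^2 - 1*0.0535 + 1.76*|0.0535| = 0.0492


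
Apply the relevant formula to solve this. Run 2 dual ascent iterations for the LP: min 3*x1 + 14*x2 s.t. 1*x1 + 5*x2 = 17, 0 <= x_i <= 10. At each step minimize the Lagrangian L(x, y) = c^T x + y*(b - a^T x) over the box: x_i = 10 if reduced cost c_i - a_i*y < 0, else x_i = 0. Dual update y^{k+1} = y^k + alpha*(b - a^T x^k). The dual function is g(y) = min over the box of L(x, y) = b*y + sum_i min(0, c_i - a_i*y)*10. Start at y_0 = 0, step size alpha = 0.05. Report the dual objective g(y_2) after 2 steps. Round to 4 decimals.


Dual ascent for LP: min 3*x1 + 14*x2, 1*x1 + 5*x2 = 17, 0 <= x_i <= 10
Step 1: y^k = 0.0, reduced costs: (3.0, 14.0)
  x^k = (0.0, 0.0), subgradient = b - a^T x = 17.0
  y^{k+1} = 0.0 + 0.05*17.0 = 0.85
Step 2: y^k = 0.85, reduced costs: (2.15, 9.75)
  x^k = (0.0, 0.0), subgradient = b - a^T x = 17.0
  y^{k+1} = 0.85 + 0.05*17.0 = 1.7
Dual objective at y_2 = 1.7: reduced costs (1.3, 5.5), box minimizer x = (0.0, 0.0)
g(y_2) = b*y + (c1 - a1*y)*x1 + (c2 - a2*y)*x2 = 17*1.7 + 1.3*0.0 + 5.5*0.0 = 28.9 + 0.0 + 0.0 = 28.9


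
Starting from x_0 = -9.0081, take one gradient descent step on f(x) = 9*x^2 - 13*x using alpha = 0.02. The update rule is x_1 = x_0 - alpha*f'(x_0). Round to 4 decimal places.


We compute the gradient at x_0 and apply the update.
f'(x) = 18*x - 13
f'(-9.0081) = 18*-9.0081 - 13 = -175.1458
x_1 = -9.0081 - 0.02*-175.1458 = -5.5052


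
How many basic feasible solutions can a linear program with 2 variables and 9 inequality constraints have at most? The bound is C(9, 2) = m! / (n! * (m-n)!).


Each vertex corresponds to some choice of n active constraints out of m, so the number of vertices is at most C(m, n) = m! / (n!(m-n)!).
m = 9, n = 2
Numerator: 9 * 8
Denominator: 2! = 2
C(9, 2) = 36


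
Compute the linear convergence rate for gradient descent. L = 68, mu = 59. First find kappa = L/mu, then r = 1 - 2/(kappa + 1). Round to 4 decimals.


Step 1: Compute the condition number.
kappa = L/mu = 68/59 = 1.1525
Step 2: Compute the convergence rate.
r = 1 - 2/(kappa + 1) = 1 - 2*mu/(L + mu) = (L - mu)/(L + mu) = 9/127 = 0.0709


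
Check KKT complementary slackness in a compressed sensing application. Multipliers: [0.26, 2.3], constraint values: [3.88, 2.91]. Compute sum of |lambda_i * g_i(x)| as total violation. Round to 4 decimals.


KKT complementary slackness check:
lambda_1 * g_1 = 0.26 * 3.88 = 1.0088
lambda_2 * g_2 = 2.3 * 2.91 = 6.693
Total violation = 1.0088 + 6.693 = 7.7018


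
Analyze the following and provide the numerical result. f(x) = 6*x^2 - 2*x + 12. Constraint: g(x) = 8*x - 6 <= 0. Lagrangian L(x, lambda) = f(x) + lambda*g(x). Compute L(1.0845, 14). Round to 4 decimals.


Step 1: Evaluate f(x).
f(1.0845) = 6*1.0845^2 - 2*1.0845 + 12 = 16.8878
Step 2: Evaluate g(x).
g(1.0845) = 8*1.0845 - 6 = 2.676
Step 3: Compute Lagrangian.
L = 16.8878 + 14*2.676 = 54.3518


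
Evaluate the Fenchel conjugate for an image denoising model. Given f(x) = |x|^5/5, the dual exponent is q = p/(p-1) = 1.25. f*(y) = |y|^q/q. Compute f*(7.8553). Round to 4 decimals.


The conjugate exponent q satisfies 1/p + 1/q = 1.
p = 5, so q = 5/(5 - 1) = 1.25
|y|^q = 7.8553^1.25 = 13.1508
f*(7.8553) = 13.1508 / 1.25 = 10.5207


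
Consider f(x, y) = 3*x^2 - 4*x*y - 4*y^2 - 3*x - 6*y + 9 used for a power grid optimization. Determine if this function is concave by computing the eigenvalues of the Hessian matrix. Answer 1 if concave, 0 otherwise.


The Hessian of f(x,y) = 3*x^2 - 4*x*y - 4*y^2 - 3*x - 6*y + 9 is:
H = [[6, -4], [-4, -8]]
Trace = 6 - 8 = -2
Determinant = 6*-8 - (-4)^2 = -64
Discriminant = (-2)^2 - 4*-64 = 260.0
Eigenvalues: lambda_1 = -9.0623, lambda_2 = 7.0623
The function is not concave.

0


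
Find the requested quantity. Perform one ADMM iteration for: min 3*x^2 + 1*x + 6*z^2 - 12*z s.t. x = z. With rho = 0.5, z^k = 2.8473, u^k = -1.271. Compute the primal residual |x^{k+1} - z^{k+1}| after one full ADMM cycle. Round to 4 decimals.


ADMM iteration with rho = 0.5, z^k = 2.8473, u^k = -1.271
Step 1: x-update.
Minimize 3*x^2 + 1*x + (0.5/2)*(x - 2.8473 - 1.271)^2
FOC: (2*3 + 0.5)*x = -1 + 0.5*(2.8473 + 1.271)
x^{k+1} = 0.1629
Step 2: z-update.
Minimize 6*z^2 - 12*z + (0.5/2)*(0.1629 - z - 1.271)^2
FOC: (2*6 + 0.5)*z = 12 + 0.5*(0.1629 - 1.271)
z^{k+1} = 0.9157
Step 3: u-update.
u^{k+1} = -1.271 + 0.1629 - 0.9157 = -2.0237
Step 4: Primal residual = |0.1629 - 0.9157| = 0.7527


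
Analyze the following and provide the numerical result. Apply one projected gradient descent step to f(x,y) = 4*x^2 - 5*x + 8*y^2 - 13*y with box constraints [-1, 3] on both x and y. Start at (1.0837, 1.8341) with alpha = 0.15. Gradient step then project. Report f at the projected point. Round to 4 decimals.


Step 1: Compute gradient at (1.0837, 1.8341).
grad_x = 2*4*1.0837 - 5 = 3.6696
grad_y = 2*8*1.8341 - 13 = 16.3456
Step 2: Gradient step.
x_raw = 1.0837 - 0.15*3.6696 = 0.5333
y_raw = 1.8341 - 0.15*16.3456 = -0.6177
Step 3: Project onto [-1, 3].
x_proj = clip(0.5333) = 0.5333
y_proj = clip(-0.6177) = -0.6177
Step 4: Evaluate f.
f(0.5333, -0.6177) = 9.5546


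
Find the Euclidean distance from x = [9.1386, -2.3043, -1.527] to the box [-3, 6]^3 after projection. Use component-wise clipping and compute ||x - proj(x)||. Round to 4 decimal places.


Project each component onto [-3, 6].
clip(9.1386) = 6.0, clip(-2.3043) = -2.3043, clip(-1.527) = -1.527
Projection = [6.0, -2.3043, -1.527]
Squared diffs: [9.8508, 0.0, 0.0]
Distance = sqrt(9.8508) = 3.1386


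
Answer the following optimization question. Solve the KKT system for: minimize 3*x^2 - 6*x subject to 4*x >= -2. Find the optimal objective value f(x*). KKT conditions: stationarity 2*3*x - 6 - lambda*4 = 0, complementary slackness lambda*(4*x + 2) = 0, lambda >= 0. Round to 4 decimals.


Step 1: Try lambda = 0 (constraint inactive).
Stationarity: 2*3*x - 6 = 0
x* = 6/(2*3) = 1.0
Check constraint: 4*1.0 = 4.0 >= -2 -- satisfied.
Step 2: Compute optimal value.
f(x*) = 3*1.0^2 - 6*1.0 = -3.0


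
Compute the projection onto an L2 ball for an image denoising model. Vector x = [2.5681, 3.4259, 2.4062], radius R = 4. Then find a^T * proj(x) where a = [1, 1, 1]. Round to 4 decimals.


Step 1: Compute ||x|| (intermediates to 6 decimals).
||x|| = sqrt(2.5681^2 + 3.4259^2 + 2.4062^2) = 4.911387
Step 2: Project.
Since ||x|| > R, scale = R/||x|| = 4/4.911387 = 0.814434, proj(x) = scale * x
proj(x) = [2.091548, 2.790169, 1.959691]
Step 3: Dot product.
a^T * proj(x) = 1*2.091548 + 1*2.790169 + 1*1.959691 = 6.8414


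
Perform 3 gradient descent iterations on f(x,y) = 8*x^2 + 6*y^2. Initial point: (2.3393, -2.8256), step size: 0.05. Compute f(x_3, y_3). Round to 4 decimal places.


Gradient descent on f(x,y) = 8*x^2 + 6*y^2.
Starting point: (2.3393, -2.8256), alpha = 0.05
Step 1: grad_x = 2*8*2.3393 = 37.4288, grad_y = 2*6*-2.8256 = -33.9072
  x_1 = 2.3393 - 0.05*37.4288 = 0.4679
  y_1 = -2.8256 - 0.05*-33.9072 = -1.1302
Step 2: grad_x = 2*8*0.4679 = 7.4858, grad_y = 2*6*-1.1302 = -13.5629
  x_2 = 0.4679 - 0.05*7.4858 = 0.0936
  y_2 = -1.1302 - 0.05*-13.5629 = -0.4521
Step 3: grad_x = 2*8*0.0936 = 1.4972, grad_y = 2*6*-0.4521 = -5.4252
  x_3 = 0.0936 - 0.05*1.4972 = 0.0187
  y_3 = -0.4521 - 0.05*-5.4252 = -0.1808
f(0.0187, -0.1808) = 8*0.0187^2 + 6*(-0.1808)^2 = 0.199


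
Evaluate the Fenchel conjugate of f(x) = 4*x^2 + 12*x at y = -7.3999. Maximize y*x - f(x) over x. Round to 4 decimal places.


f*(y) = sup_x {y*x - a*x^2 - b*x} = sup_x {(y-b)*x - a*x^2}
FOC: (y - b) - 2a*x = 0 => x* = (y - b)/(2a)
x* = (-7.3999 - 12)/(2*4) = -2.425
f*(-7.3999) = (y-b)^2/(4a) = (-7.3999 - 12)^2/(4*4)
= 376.3561/16 = 23.5223


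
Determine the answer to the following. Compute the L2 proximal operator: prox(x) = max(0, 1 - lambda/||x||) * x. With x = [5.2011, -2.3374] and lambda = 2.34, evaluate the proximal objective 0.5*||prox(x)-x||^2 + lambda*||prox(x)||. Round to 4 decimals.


Step 1: Compute ||x||.
||x|| = 5.7022
Step 2: Compute scaling factor.
scale = max(0, 1 - 2.34/5.7022) = 0.5896
Step 3: prox(x) = [3.0667, -1.3782]
||prox(x)|| = 3.3622
Step 4: Proximal objective.
0.5*||prox-x||^2 = 2.7378
lambda*||prox|| = 7.8675
Total = 10.6053


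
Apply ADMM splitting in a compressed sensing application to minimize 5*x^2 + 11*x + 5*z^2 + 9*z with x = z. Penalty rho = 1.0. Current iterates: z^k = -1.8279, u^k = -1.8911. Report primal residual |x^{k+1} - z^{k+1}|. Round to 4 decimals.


ADMM iteration with rho = 1.0, z^k = -1.8279, u^k = -1.8911
Step 1: x-update.
Minimize 5*x^2 + 11*x + (1.0/2)*(x + 1.8279 - 1.8911)^2
FOC: (2*5 + 1.0)*x = -11 + 1.0*(-1.8279 + 1.8911)
x^{k+1} = -0.9943
Step 2: z-update.
Minimize 5*z^2 + 9*z + (1.0/2)*(-0.9943 - z - 1.8911)^2
FOC: (2*5 + 1.0)*z = -9 + 1.0*(-0.9943 - 1.8911)
z^{k+1} = -1.0805
Step 3: u-update.
u^{k+1} = -1.8911 - 0.9943 + 1.0805 = -1.8049
Step 4: Primal residual = |-0.9943 + 1.0805| = 0.0862


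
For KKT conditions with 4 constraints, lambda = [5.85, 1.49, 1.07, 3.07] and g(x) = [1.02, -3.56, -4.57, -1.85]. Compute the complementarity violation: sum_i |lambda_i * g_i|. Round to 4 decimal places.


KKT complementary slackness check:
lambda_1 * g_1 = 5.85 * 1.02 = 5.967
lambda_2 * g_2 = 1.49 * -3.56 = -5.3044
lambda_3 * g_3 = 1.07 * -4.57 = -4.8899
lambda_4 * g_4 = 3.07 * -1.85 = -5.6795
Total violation = 5.967 + 5.3044 + 4.8899 + 5.6795 = 21.8408


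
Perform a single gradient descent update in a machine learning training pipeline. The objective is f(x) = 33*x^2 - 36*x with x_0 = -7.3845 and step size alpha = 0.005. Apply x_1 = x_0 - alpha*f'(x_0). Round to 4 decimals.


We compute the gradient at x_0 and apply the update.
f'(x) = 66*x - 36
f'(-7.3845) = 66*-7.3845 - 36 = -523.377
x_1 = -7.3845 - 0.005*-523.377 = -4.7676


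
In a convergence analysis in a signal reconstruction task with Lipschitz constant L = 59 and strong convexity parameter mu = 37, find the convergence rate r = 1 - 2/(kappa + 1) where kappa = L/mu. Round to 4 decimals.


Step 1: Compute the condition number.
kappa = L/mu = 59/37 = 1.5946
Step 2: Compute the convergence rate.
r = 1 - 2/(kappa + 1) = 1 - 2*mu/(L + mu) = (L - mu)/(L + mu) = 22/96 = 0.2292


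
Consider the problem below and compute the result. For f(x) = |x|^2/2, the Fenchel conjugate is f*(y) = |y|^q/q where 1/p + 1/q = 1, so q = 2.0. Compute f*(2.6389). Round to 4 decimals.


The conjugate exponent q satisfies 1/p + 1/q = 1.
p = 2, so q = 2/(2 - 1) = 2.0
|y|^q = 2.6389^2.0 = 6.9638
f*(2.6389) = 6.9638 / 2.0 = 3.4819


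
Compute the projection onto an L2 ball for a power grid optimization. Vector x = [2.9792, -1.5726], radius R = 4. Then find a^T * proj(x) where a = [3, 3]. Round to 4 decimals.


Step 1: Compute ||x|| (intermediates to 6 decimals).
||x|| = sqrt(2.9792^2 + (-1.5726)^2) = 3.368784
Step 2: Project.
Since ||x|| <= R, proj = x (no scaling needed).
proj(x) = [2.9792, -1.5726]
Step 3: Dot product.
a^T * proj(x) = 3*2.9792 + 3*(-1.5726) = 4.2198


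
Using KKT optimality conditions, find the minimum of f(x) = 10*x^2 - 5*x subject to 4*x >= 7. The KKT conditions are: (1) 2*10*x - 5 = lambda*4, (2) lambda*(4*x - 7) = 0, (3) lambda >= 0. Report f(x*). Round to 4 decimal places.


Step 1: Try lambda = 0 (constraint inactive).
x_unc = 5/(2*10) = 0.25
Check: 4*0.25 = 1.0 < 7 -- violated!
Step 2: Constraint must be active: 4*x = 7
x* = 7/4 = 1.75
lambda = (2*10*1.75 - 5)/4 = 7.5
Step 3: Compute optimal value.
f(x*) = 10*1.75^2 - 5*1.75 = 21.875


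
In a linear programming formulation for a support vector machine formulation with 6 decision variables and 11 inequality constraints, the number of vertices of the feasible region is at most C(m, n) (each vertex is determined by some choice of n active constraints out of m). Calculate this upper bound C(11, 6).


Each vertex corresponds to some choice of n active constraints out of m, so the number of vertices is at most C(m, n) = m! / (n!(m-n)!).
m = 11, n = 6
Numerator: 11 * 10 * 9 * 8 * 7 * 6
Denominator: 6! = 720
C(11, 6) = 462


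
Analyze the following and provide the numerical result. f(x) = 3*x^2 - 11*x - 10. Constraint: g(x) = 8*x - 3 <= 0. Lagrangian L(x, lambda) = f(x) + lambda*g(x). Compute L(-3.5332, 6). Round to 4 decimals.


Step 1: Evaluate f(x).
f(-3.5332) = 3*(-3.5332)^2 - 11*(-3.5332) - 10 = 66.3157
Step 2: Evaluate g(x).
g(-3.5332) = 8*-3.5332 - 3 = -31.2656
Step 3: Compute Lagrangian.
L = 66.3157 + 6*-31.2656 = -121.2779


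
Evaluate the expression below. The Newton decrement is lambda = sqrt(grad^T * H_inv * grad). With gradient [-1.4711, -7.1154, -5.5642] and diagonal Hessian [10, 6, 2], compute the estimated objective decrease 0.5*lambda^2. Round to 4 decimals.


Step 1: H is diagonal, so H^(-1) * g = [-0.1471, -1.1859, -2.7821].
Step 2: g^T H^(-1) g = sum_i g_i^2 / H_ii
  = (-1.4711)^2/10 + (-7.1154)^2/6 + (-5.5642)^2/2
  = 0.2164 + 8.4382 + 15.4802 = 24.1347
Step 3: Objective decrease = 0.5 * g^T H^(-1) g = 12.0674


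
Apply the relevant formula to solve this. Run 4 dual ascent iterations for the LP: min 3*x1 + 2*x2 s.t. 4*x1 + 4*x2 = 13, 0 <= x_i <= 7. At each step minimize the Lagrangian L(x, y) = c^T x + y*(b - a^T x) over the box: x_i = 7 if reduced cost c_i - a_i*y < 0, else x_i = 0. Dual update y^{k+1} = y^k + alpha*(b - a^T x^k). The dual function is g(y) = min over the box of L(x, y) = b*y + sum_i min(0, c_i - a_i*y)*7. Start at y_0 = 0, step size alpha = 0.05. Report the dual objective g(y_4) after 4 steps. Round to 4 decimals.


Dual ascent for LP: min 3*x1 + 2*x2, 4*x1 + 4*x2 = 13, 0 <= x_i <= 7
Step 1: y^k = 0.0, reduced costs: (3.0, 2.0)
  x^k = (0.0, 0.0), subgradient = b - a^T x = 13.0
  y^{k+1} = 0.0 + 0.05*13.0 = 0.65
Step 2: y^k = 0.65, reduced costs: (0.4, -0.6)
  x^k = (0.0, 7.0), subgradient = b - a^T x = -15.0
  y^{k+1} = 0.65 + 0.05*-15.0 = -0.1
Step 3: y^k = -0.1, reduced costs: (3.4, 2.4)
  x^k = (0.0, 0.0), subgradient = b - a^T x = 13.0
  y^{k+1} = -0.1 + 0.05*13.0 = 0.55
Step 4: y^k = 0.55, reduced costs: (0.8, -0.2)
  x^k = (0.0, 7.0), subgradient = b - a^T x = -15.0
  y^{k+1} = 0.55 + 0.05*-15.0 = -0.2
Dual objective at y_4 = -0.2: reduced costs (3.8, 2.8), box minimizer x = (0.0, 0.0)
g(y_4) = b*y + (c1 - a1*y)*x1 + (c2 - a2*y)*x2 = 13*(-0.2) + 3.8*0.0 + 2.8*0.0 = -2.6 + 0.0 + 0.0 = -2.6


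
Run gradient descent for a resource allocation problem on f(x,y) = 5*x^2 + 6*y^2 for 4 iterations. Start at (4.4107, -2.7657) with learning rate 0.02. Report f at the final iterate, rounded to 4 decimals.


Gradient descent on f(x,y) = 5*x^2 + 6*y^2.
Starting point: (4.4107, -2.7657), alpha = 0.02
Step 1: grad_x = 2*5*4.4107 = 44.107, grad_y = 2*6*-2.7657 = -33.1884
  x_1 = 4.4107 - 0.02*44.107 = 3.5286
  y_1 = -2.7657 - 0.02*-33.1884 = -2.1019
Step 2: grad_x = 2*5*3.5286 = 35.2856, grad_y = 2*6*-2.1019 = -25.2232
  x_2 = 3.5286 - 0.02*35.2856 = 2.8228
  y_2 = -2.1019 - 0.02*-25.2232 = -1.5975
Step 3: grad_x = 2*5*2.8228 = 28.2285, grad_y = 2*6*-1.5975 = -19.1696
  x_3 = 2.8228 - 0.02*28.2285 = 2.2583
  y_3 = -1.5975 - 0.02*-19.1696 = -1.2141
Step 4: grad_x = 2*5*2.2583 = 22.5828, grad_y = 2*6*-1.2141 = -14.5689
  x_4 = 2.2583 - 0.02*22.5828 = 1.8066
  y_4 = -1.2141 - 0.02*-14.5689 = -0.9227
f(1.8066, -0.9227) = 5*1.8066^2 + 6*(-0.9227)^2 = 21.4277


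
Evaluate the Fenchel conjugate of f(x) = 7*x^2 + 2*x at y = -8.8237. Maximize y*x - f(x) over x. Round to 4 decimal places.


f*(y) = sup_x {y*x - a*x^2 - b*x} = sup_x {(y-b)*x - a*x^2}
FOC: (y - b) - 2a*x = 0 => x* = (y - b)/(2a)
x* = (-8.8237 - 2)/(2*7) = -0.7731
f*(-8.8237) = (y-b)^2/(4a) = (-8.8237 - 2)^2/(4*7)
= 117.1525/28 = 4.184


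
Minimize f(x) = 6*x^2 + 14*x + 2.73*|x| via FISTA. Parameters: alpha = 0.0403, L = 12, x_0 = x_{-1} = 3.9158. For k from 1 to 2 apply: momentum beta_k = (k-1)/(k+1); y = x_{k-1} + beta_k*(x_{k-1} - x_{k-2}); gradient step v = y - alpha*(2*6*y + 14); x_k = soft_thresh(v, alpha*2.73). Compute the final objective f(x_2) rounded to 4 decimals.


FISTA on f(x) = 6*x^2 + 14*x + 2.73*|x|
L = 12, alpha = 0.0403
Iteration 1: beta = 0.0, y = 3.9158 + 0.0*(3.9158 - 3.9158) = 3.9158
  grad(y) = 60.9896, v = y - alpha*grad = 1.4579
  prox(v) = soft_thresh(1.4579, 0.11) = 1.3479
Iteration 2: beta = 0.3333, y = 1.3479 + 0.3333*(1.3479 - 3.9158) = 0.4919
  grad(y) = 19.9032, v = y - alpha*grad = -0.3102
  prox(v) = soft_thresh(-0.3102, 0.11) = -0.2001
f(x_2) = 6*(-0.2001)^2 + 14*(-0.2001) + 2.73*|-0.2001| = -2.0153


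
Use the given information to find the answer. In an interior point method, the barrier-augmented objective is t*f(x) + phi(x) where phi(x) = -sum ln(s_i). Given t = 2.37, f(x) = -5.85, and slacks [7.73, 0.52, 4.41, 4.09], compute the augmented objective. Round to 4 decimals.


Step 1: Compute log-barrier.
ln values: [2.0451, -0.6539, 1.4839, 1.4085]
phi = -(2.0451 - 0.6539 + 1.4839 + 1.4085) = -4.2836
Step 2: Compute augmented objective.
t*f(x) = 2.37*-5.85 = -13.8645
Total = -13.8645 - 4.2836 = -18.1481


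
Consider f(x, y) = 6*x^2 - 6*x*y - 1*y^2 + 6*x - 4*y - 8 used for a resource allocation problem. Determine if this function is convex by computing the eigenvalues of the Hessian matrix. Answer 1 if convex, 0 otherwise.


The Hessian of f(x,y) = 6*x^2 - 6*x*y - 1*y^2 + 6*x - 4*y - 8 is:
H = [[12, -6], [-6, -2]]
Trace = 12 - 2 = 10
Determinant = 12*-2 - (-6)^2 = -60
Discriminant = (10)^2 - 4*-60 = 340.0
Eigenvalues: lambda_1 = -4.2195, lambda_2 = 14.2195
The function is not convex.

0


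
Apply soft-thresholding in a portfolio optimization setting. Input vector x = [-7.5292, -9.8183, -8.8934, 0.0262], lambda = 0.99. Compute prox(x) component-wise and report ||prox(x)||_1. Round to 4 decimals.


Soft-thresholding with lambda = 0.99:
prox(-7.5292) = sign(-7.5292)*max(|-7.5292| - 0.99, 0) = -6.5392
prox(-9.8183) = sign(-9.8183)*max(|-9.8183| - 0.99, 0) = -8.8283
prox(-8.8934) = sign(-8.8934)*max(|-8.8934| - 0.99, 0) = -7.9034
prox(0.0262) = sign(0.0262)*max(|0.0262| - 0.99, 0) = 0.0
prox(x) = [-6.5392, -8.8283, -7.9034, 0.0]
||prox(x)||_1 = 6.5392 + 8.8283 + 7.9034 + 0.0 = 23.2709


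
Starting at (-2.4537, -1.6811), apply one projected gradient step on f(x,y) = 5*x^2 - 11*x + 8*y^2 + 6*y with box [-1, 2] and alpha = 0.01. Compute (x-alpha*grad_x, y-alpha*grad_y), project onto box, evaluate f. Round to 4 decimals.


Step 1: Compute gradient at (-2.4537, -1.6811).
grad_x = 2*5*-2.4537 - 11 = -35.537
grad_y = 2*8*-1.6811 + 6 = -20.8976
Step 2: Gradient step.
x_raw = -2.4537 - 0.01*-35.537 = -2.0983
y_raw = -1.6811 - 0.01*-20.8976 = -1.4721
Step 3: Project onto [-1, 2].
x_proj = clip(-2.0983) = -1.0
y_proj = clip(-1.4721) = -1.0
Step 4: Evaluate f.
f(-1.0, -1.0) = 18.0


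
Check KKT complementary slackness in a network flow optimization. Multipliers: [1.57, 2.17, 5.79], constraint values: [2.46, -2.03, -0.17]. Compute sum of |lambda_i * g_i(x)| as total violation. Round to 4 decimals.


KKT complementary slackness check:
lambda_1 * g_1 = 1.57 * 2.46 = 3.8622
lambda_2 * g_2 = 2.17 * -2.03 = -4.4051
lambda_3 * g_3 = 5.79 * -0.17 = -0.9843
Total violation = 3.8622 + 4.4051 + 0.9843 = 9.2516


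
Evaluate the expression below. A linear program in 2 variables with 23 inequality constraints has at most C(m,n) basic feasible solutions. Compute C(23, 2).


Each vertex corresponds to some choice of n active constraints out of m, so the number of vertices is at most C(m, n) = m! / (n!(m-n)!).
m = 23, n = 2
Numerator: 23 * 22
Denominator: 2! = 2
C(23, 2) = 253


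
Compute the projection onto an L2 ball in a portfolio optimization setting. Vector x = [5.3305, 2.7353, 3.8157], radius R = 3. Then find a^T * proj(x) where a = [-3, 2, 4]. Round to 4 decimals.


Step 1: Compute ||x|| (intermediates to 6 decimals).
||x|| = sqrt(5.3305^2 + 2.7353^2 + 3.8157^2) = 7.103215
Step 2: Project.
Since ||x|| > R, scale = R/||x|| = 3/7.103215 = 0.422344, proj(x) = scale * x
proj(x) = [2.251305, 1.155238, 1.611538]
Step 3: Dot product.
a^T * proj(x) = -3*2.251305 + 2*1.155238 + 4*1.611538 = 2.0027


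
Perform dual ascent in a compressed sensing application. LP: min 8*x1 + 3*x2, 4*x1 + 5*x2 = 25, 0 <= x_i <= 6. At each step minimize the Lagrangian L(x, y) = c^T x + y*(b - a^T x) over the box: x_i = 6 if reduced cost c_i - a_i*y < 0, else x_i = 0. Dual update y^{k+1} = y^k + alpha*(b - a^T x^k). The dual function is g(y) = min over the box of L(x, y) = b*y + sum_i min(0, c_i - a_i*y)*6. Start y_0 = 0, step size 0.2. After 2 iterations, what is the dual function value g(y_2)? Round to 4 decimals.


Dual ascent for LP: min 8*x1 + 3*x2, 4*x1 + 5*x2 = 25, 0 <= x_i <= 6
Step 1: y^k = 0.0, reduced costs: (8.0, 3.0)
  x^k = (0.0, 0.0), subgradient = b - a^T x = 25.0
  y^{k+1} = 0.0 + 0.2*25.0 = 5.0
Step 2: y^k = 5.0, reduced costs: (-12.0, -22.0)
  x^k = (6.0, 6.0), subgradient = b - a^T x = -29.0
  y^{k+1} = 5.0 + 0.2*-29.0 = -0.8
Dual objective at y_2 = -0.8: reduced costs (11.2, 7.0), box minimizer x = (0.0, 0.0)
g(y_2) = b*y + (c1 - a1*y)*x1 + (c2 - a2*y)*x2 = 25*(-0.8) + 11.2*0.0 + 7.0*0.0 = -20.0 + 0.0 + 0.0 = -20.0


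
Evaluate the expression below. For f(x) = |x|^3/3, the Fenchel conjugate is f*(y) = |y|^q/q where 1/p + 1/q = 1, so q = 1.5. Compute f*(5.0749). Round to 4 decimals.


The conjugate exponent q satisfies 1/p + 1/q = 1.
p = 3, so q = 3/(3 - 1) = 1.5
|y|^q = 5.0749^1.5 = 11.4325
f*(5.0749) = 11.4325 / 1.5 = 7.6217


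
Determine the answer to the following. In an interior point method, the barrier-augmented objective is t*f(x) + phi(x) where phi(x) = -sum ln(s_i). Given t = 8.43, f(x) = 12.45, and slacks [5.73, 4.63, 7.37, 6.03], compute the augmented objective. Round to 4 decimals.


Step 1: Compute log-barrier.
ln values: [1.7457, 1.5326, 1.9974, 1.7967]
phi = -(1.7457 + 1.5326 + 1.9974 + 1.7967) = -7.0724
Step 2: Compute augmented objective.
t*f(x) = 8.43*12.45 = 104.9535
Total = 104.9535 - 7.0724 = 97.8811


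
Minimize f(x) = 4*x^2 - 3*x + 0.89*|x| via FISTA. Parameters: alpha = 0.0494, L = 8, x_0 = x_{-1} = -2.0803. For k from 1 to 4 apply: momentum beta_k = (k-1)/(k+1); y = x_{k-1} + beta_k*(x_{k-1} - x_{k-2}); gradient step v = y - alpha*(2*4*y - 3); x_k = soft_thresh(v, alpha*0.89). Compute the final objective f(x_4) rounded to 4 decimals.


FISTA on f(x) = 4*x^2 - 3*x + 0.89*|x|
L = 8, alpha = 0.0494
Iteration 1: beta = 0.0, y = -2.0803 + 0.0*(-2.0803 + 2.0803) = -2.0803
  grad(y) = -19.6424, v = y - alpha*grad = -1.11
  prox(v) = soft_thresh(-1.11, 0.044) = -1.066
Iteration 2: beta = 0.3333, y = -1.066 + 0.3333*(-1.066 + 2.0803) = -0.7279
  grad(y) = -8.8232, v = y - alpha*grad = -0.292
  prox(v) = soft_thresh(-0.292, 0.044) = -0.2481
Iteration 3: beta = 0.5, y = -0.2481 + 0.5*(-0.2481 + 1.066) = 0.1609
  grad(y) = -1.7128, v = y - alpha*grad = 0.2455
  prox(v) = soft_thresh(0.2455, 0.044) = 0.2015
Iteration 4: beta = 0.6, y = 0.2015 + 0.6*(0.2015 + 0.2481) = 0.4713
  grad(y) = 0.7705, v = y - alpha*grad = 0.4333
  prox(v) = soft_thresh(0.4333, 0.044) = 0.3893
f(x_4) = 4*0.3893^2 - 3*0.3893 + 0.89*|0.3893| = -0.2152


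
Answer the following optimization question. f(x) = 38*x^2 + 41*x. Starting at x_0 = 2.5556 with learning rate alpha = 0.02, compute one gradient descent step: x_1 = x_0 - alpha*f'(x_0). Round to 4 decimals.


We compute the gradient at x_0 and apply the update.
f'(x) = 76*x + 41
f'(2.5556) = 76*2.5556 + 41 = 235.2256
x_1 = 2.5556 - 0.02*235.2256 = -2.1489


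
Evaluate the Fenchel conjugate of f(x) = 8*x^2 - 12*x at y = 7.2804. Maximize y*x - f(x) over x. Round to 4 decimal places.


f*(y) = sup_x {y*x - a*x^2 - b*x} = sup_x {(y-b)*x - a*x^2}
FOC: (y - b) - 2a*x = 0 => x* = (y - b)/(2a)
x* = (7.2804 + 12)/(2*8) = 1.205
f*(7.2804) = (y-b)^2/(4a) = (7.2804 + 12)^2/(4*8)
= 371.7338/32 = 11.6167


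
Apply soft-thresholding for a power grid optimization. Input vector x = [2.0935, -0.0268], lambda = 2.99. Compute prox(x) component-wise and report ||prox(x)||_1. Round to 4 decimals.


Soft-thresholding with lambda = 2.99:
prox(2.0935) = sign(2.0935)*max(|2.0935| - 2.99, 0) = 0.0
prox(-0.0268) = sign(-0.0268)*max(|-0.0268| - 2.99, 0) = 0.0
prox(x) = [0.0, 0.0]
||prox(x)||_1 = 0.0 + 0.0 = 0.0


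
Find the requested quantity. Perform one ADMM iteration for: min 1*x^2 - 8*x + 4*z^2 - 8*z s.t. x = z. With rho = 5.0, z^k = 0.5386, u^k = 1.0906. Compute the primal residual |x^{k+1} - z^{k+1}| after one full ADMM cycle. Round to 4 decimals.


ADMM iteration with rho = 5.0, z^k = 0.5386, u^k = 1.0906
Step 1: x-update.
Minimize 1*x^2 - 8*x + (5.0/2)*(x - 0.5386 + 1.0906)^2
FOC: (2*1 + 5.0)*x = 8 + 5.0*(0.5386 - 1.0906)
x^{k+1} = 0.7486
Step 2: z-update.
Minimize 4*z^2 - 8*z + (5.0/2)*(0.7486 - z + 1.0906)^2
FOC: (2*4 + 5.0)*z = 8 + 5.0*(0.7486 + 1.0906)
z^{k+1} = 1.3228
Step 3: u-update.
u^{k+1} = 1.0906 + 0.7486 - 1.3228 = 0.5164
Step 4: Primal residual = |0.7486 - 1.3228| = 0.5742


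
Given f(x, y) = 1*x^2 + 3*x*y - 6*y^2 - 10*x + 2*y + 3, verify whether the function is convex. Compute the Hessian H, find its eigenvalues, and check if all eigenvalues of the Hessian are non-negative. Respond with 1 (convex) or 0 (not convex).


The Hessian of f(x,y) = 1*x^2 + 3*x*y - 6*y^2 - 10*x + 2*y + 3 is:
H = [[2, 3], [3, -12]]
Trace = 2 - 12 = -10
Determinant = 2*-12 - (3)^2 = -33
Discriminant = (-10)^2 - 4*-33 = 232.0
Eigenvalues: lambda_1 = -12.6158, lambda_2 = 2.6158
The function is not convex.

0


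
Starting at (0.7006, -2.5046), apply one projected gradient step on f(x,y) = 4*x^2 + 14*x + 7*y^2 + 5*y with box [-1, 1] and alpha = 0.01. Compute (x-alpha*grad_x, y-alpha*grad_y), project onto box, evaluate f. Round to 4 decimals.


Step 1: Compute gradient at (0.7006, -2.5046).
grad_x = 2*4*0.7006 + 14 = 19.6048
grad_y = 2*7*-2.5046 + 5 = -30.0644
Step 2: Gradient step.
x_raw = 0.7006 - 0.01*19.6048 = 0.5046
y_raw = -2.5046 - 0.01*-30.0644 = -2.204
Step 3: Project onto [-1, 1].
x_proj = clip(0.5046) = 0.5046
y_proj = clip(-2.204) = -1.0
Step 4: Evaluate f.
f(0.5046, -1.0) = 10.082


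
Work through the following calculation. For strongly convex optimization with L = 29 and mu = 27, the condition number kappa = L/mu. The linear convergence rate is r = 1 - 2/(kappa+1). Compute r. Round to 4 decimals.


Step 1: Compute the condition number.
kappa = L/mu = 29/27 = 1.0741
Step 2: Compute the convergence rate.
r = 1 - 2/(kappa + 1) = 1 - 2*mu/(L + mu) = (L - mu)/(L + mu) = 2/56 = 0.0357


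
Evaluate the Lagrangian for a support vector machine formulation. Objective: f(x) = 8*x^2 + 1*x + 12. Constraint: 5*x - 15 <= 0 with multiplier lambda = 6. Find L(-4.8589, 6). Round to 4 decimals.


Step 1: Evaluate f(x).
f(-4.8589) = 8*(-4.8589)^2 + 1*(-4.8589) + 12 = 196.0124
Step 2: Evaluate g(x).
g(-4.8589) = 5*-4.8589 - 15 = -39.2945
Step 3: Compute Lagrangian.
L = 196.0124 + 6*-39.2945 = -39.7546


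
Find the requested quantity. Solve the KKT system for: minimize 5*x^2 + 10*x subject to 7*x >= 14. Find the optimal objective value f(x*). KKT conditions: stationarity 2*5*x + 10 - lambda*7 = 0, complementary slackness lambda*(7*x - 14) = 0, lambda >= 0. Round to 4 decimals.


Step 1: Try lambda = 0 (constraint inactive).
x_unc = -10/(2*5) = -1.0
Check: 7*-1.0 = -7.0 < 14 -- violated!
Step 2: Constraint must be active: 7*x = 14
x* = 14/7 = 2.0
lambda = (2*5*2.0 + 10)/7 = 4.2857
Step 3: Compute optimal value.
f(x*) = 5*2.0^2 + 10*2.0 = 40.0


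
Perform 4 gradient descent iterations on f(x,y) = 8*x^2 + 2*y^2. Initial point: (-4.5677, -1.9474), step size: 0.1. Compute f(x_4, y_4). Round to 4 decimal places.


Gradient descent on f(x,y) = 8*x^2 + 2*y^2.
Starting point: (-4.5677, -1.9474), alpha = 0.1
Step 1: grad_x = 2*8*-4.5677 = -73.0832, grad_y = 2*2*-1.9474 = -7.7896
  x_1 = -4.5677 - 0.1*-73.0832 = 2.7406
  y_1 = -1.9474 - 0.1*-7.7896 = -1.1684
Step 2: grad_x = 2*8*2.7406 = 43.8499, grad_y = 2*2*-1.1684 = -4.6738
  x_2 = 2.7406 - 0.1*43.8499 = -1.6444
  y_2 = -1.1684 - 0.1*-4.6738 = -0.7011
Step 3: grad_x = 2*8*-1.6444 = -26.31, grad_y = 2*2*-0.7011 = -2.8043
  x_3 = -1.6444 - 0.1*-26.31 = 0.9866
  y_3 = -0.7011 - 0.1*-2.8043 = -0.4206
Step 4: grad_x = 2*8*0.9866 = 15.786, grad_y = 2*2*-0.4206 = -1.6826
  x_4 = 0.9866 - 0.1*15.786 = -0.592
  y_4 = -0.4206 - 0.1*-1.6826 = -0.2524
f(-0.592, -0.2524) = 8*(-0.592)^2 + 2*(-0.2524)^2 = 2.9309


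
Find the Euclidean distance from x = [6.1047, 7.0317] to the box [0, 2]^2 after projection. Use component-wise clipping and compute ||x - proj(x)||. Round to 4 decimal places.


Project each component onto [0, 2].
clip(6.1047) = 2.0, clip(7.0317) = 2.0
Projection = [2.0, 2.0]
Squared diffs: [16.8486, 25.318]
Distance = sqrt(42.1666) = 6.4936


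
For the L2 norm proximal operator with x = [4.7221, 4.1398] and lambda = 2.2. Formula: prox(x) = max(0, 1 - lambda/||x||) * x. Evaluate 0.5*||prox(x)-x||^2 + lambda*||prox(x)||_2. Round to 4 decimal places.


Step 1: Compute ||x||.
||x|| = 6.2798
Step 2: Compute scaling factor.
scale = max(0, 1 - 2.2/6.2798) = 0.6497
Step 3: prox(x) = [3.0678, 2.6895]
||prox(x)|| = 4.0798
Step 4: Proximal objective.
0.5*||prox-x||^2 = 2.42
lambda*||prox|| = 8.9756
Total = 11.3956


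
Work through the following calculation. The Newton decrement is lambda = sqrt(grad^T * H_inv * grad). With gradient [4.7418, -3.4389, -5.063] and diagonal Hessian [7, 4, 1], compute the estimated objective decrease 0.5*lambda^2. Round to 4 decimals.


Step 1: H is diagonal, so H^(-1) * g = [0.6774, -0.8597, -5.063].
Step 2: g^T H^(-1) g = sum_i g_i^2 / H_ii
  = (4.7418)^2/7 + (-3.4389)^2/4 + (-5.063)^2/1
  = 3.2121 + 2.9565 + 25.634 = 31.8026
Step 3: Objective decrease = 0.5 * g^T H^(-1) g = 15.9013


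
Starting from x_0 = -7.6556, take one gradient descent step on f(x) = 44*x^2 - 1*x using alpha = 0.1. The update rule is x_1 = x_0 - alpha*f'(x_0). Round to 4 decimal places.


We compute the gradient at x_0 and apply the update.
f'(x) = 88*x - 1
f'(-7.6556) = 88*-7.6556 - 1 = -674.6928
x_1 = -7.6556 - 0.1*-674.6928 = 59.8137


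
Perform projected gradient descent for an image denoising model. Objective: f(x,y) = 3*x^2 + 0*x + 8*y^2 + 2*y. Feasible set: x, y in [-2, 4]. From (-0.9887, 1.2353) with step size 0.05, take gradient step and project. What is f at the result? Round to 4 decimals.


Step 1: Compute gradient at (-0.9887, 1.2353).
grad_x = 2*3*-0.9887 + 0 = -5.9322
grad_y = 2*8*1.2353 + 2 = 21.7648
Step 2: Gradient step.
x_raw = -0.9887 - 0.05*-5.9322 = -0.6921
y_raw = 1.2353 - 0.05*21.7648 = 0.1471
Step 3: Project onto [-2, 4].
x_proj = clip(-0.6921) = -0.6921
y_proj = clip(0.1471) = 0.1471
Step 4: Evaluate f.
f(-0.6921, 0.1471) = 1.9041


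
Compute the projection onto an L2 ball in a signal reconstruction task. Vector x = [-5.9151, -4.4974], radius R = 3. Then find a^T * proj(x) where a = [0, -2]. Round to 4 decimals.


Step 1: Compute ||x|| (intermediates to 6 decimals).
||x|| = sqrt((-5.9151)^2 + (-4.4974)^2) = 7.430681
Step 2: Project.
Since ||x|| > R, scale = R/||x|| = 3/7.430681 = 0.403732, proj(x) = scale * x
proj(x) = [-2.388115, -1.815744]
Step 3: Dot product.
a^T * proj(x) = 0*(-2.388115) - 2*(-1.815744) = 3.6315


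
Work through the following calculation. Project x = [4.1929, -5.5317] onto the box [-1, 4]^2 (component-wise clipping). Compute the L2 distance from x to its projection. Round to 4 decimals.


Project each component onto [-1, 4].
clip(4.1929) = 4.0, clip(-5.5317) = -1.0
Projection = [4.0, -1.0]
Squared diffs: [0.0372, 20.5363]
Distance = sqrt(20.5735) = 4.5358


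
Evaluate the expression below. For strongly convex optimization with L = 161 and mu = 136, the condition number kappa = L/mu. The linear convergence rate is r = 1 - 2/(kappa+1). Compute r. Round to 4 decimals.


Step 1: Compute the condition number.
kappa = L/mu = 161/136 = 1.1838
Step 2: Compute the convergence rate.
r = 1 - 2/(kappa + 1) = 1 - 2*mu/(L + mu) = (L - mu)/(L + mu) = 25/297 = 0.0842


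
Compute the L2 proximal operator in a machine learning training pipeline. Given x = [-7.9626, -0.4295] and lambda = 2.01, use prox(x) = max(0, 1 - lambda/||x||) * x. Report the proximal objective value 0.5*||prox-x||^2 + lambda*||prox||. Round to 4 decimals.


Step 1: Compute ||x||.
||x|| = 7.9742
Step 2: Compute scaling factor.
scale = max(0, 1 - 2.01/7.9742) = 0.7479
Step 3: prox(x) = [-5.9555, -0.3212]
||prox(x)|| = 5.9642
Step 4: Proximal objective.
0.5*||prox-x||^2 = 2.0201
lambda*||prox|| = 11.988
Total = 14.008


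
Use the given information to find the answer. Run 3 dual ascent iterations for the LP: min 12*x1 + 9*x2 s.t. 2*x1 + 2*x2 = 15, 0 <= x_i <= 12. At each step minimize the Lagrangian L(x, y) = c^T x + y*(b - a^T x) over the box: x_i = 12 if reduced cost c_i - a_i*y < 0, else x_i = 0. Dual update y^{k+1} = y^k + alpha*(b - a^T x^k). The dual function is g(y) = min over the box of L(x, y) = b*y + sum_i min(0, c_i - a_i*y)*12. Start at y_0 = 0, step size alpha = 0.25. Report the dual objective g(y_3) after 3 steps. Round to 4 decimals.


Dual ascent for LP: min 12*x1 + 9*x2, 2*x1 + 2*x2 = 15, 0 <= x_i <= 12
Step 1: y^k = 0.0, reduced costs: (12.0, 9.0)
  x^k = (0.0, 0.0), subgradient = b - a^T x = 15.0
  y^{k+1} = 0.0 + 0.25*15.0 = 3.75
Step 2: y^k = 3.75, reduced costs: (4.5, 1.5)
  x^k = (0.0, 0.0), subgradient = b - a^T x = 15.0
  y^{k+1} = 3.75 + 0.25*15.0 = 7.5
Step 3: y^k = 7.5, reduced costs: (-3.0, -6.0)
  x^k = (12.0, 12.0), subgradient = b - a^T x = -33.0
  y^{k+1} = 7.5 + 0.25*-33.0 = -0.75
Dual objective at y_3 = -0.75: reduced costs (13.5, 10.5), box minimizer x = (0.0, 0.0)
g(y_3) = b*y + (c1 - a1*y)*x1 + (c2 - a2*y)*x2 = 15*(-0.75) + 13.5*0.0 + 10.5*0.0 = -11.25 + 0.0 + 0.0 = -11.25


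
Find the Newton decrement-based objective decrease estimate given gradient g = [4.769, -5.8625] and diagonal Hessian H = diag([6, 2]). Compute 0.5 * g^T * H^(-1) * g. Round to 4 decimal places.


Step 1: H is diagonal, so H^(-1) * g = [0.7948, -2.9313].
Step 2: g^T H^(-1) g = sum_i g_i^2 / H_ii
  = (4.769)^2/6 + (-5.8625)^2/2
  = 3.7906 + 17.1845 = 20.975
Step 3: Objective decrease = 0.5 * g^T H^(-1) g = 10.4875


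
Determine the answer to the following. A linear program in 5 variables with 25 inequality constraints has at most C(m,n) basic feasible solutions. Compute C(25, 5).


Each vertex corresponds to some choice of n active constraints out of m, so the number of vertices is at most C(m, n) = m! / (n!(m-n)!).
m = 25, n = 5
Numerator: 25 * 24 * 23 * 22 * 21
Denominator: 5! = 120
C(25, 5) = 53130


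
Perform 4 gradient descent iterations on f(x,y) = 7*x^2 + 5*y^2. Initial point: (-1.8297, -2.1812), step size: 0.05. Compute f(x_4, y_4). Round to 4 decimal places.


Gradient descent on f(x,y) = 7*x^2 + 5*y^2.
Starting point: (-1.8297, -2.1812), alpha = 0.05
Step 1: grad_x = 2*7*-1.8297 = -25.6158, grad_y = 2*5*-2.1812 = -21.812
  x_1 = -1.8297 - 0.05*-25.6158 = -0.5489
  y_1 = -2.1812 - 0.05*-21.812 = -1.0906
Step 2: grad_x = 2*7*-0.5489 = -7.6847, grad_y = 2*5*-1.0906 = -10.906
  x_2 = -0.5489 - 0.05*-7.6847 = -0.1647
  y_2 = -1.0906 - 0.05*-10.906 = -0.5453
Step 3: grad_x = 2*7*-0.1647 = -2.3054, grad_y = 2*5*-0.5453 = -5.453
  x_3 = -0.1647 - 0.05*-2.3054 = -0.0494
  y_3 = -0.5453 - 0.05*-5.453 = -0.2727
Step 4: grad_x = 2*7*-0.0494 = -0.6916, grad_y = 2*5*-0.2727 = -2.7265
  x_4 = -0.0494 - 0.05*-0.6916 = -0.0148
  y_4 = -0.2727 - 0.05*-2.7265 = -0.1363
f(-0.0148, -0.1363) = 7*(-0.0148)^2 + 5*(-0.1363)^2 = 0.0945


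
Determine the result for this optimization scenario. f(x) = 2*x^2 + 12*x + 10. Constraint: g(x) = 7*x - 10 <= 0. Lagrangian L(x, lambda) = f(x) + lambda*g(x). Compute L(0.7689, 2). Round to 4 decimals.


Step 1: Evaluate f(x).
f(0.7689) = 2*0.7689^2 + 12*0.7689 + 10 = 20.4092
Step 2: Evaluate g(x).
g(0.7689) = 7*0.7689 - 10 = -4.6177
Step 3: Compute Lagrangian.
L = 20.4092 + 2*-4.6177 = 11.1738


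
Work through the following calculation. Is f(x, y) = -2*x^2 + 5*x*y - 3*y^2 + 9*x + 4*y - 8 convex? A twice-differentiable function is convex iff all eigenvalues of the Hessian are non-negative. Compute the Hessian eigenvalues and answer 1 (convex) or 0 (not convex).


The Hessian of f(x,y) = -2*x^2 + 5*x*y - 3*y^2 + 9*x + 4*y - 8 is:
H = [[-4, 5], [5, -6]]
Trace = -4 - 6 = -10
Determinant = -4*-6 - (5)^2 = -1
Discriminant = (-10)^2 - 4*-1 = 104.0
Eigenvalues: lambda_1 = -10.099, lambda_2 = 0.099
The function is not convex.

0


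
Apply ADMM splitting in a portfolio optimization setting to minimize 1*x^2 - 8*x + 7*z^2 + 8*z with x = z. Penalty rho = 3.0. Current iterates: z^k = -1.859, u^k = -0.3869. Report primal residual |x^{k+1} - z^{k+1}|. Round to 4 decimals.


ADMM iteration with rho = 3.0, z^k = -1.859, u^k = -0.3869
Step 1: x-update.
Minimize 1*x^2 - 8*x + (3.0/2)*(x + 1.859 - 0.3869)^2
FOC: (2*1 + 3.0)*x = 8 + 3.0*(-1.859 + 0.3869)
x^{k+1} = 0.7167
Step 2: z-update.
Minimize 7*z^2 + 8*z + (3.0/2)*(0.7167 - z - 0.3869)^2
FOC: (2*7 + 3.0)*z = -8 + 3.0*(0.7167 - 0.3869)
z^{k+1} = -0.4124
Step 3: u-update.
u^{k+1} = -0.3869 + 0.7167 + 0.4124 = 0.7422
Step 4: Primal residual = |0.7167 + 0.4124| = 1.1291


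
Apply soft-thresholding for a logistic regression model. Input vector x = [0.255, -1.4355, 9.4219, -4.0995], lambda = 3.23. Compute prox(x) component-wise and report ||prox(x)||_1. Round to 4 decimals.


Soft-thresholding with lambda = 3.23:
prox(0.255) = sign(0.255)*max(|0.255| - 3.23, 0) = 0.0
prox(-1.4355) = sign(-1.4355)*max(|-1.4355| - 3.23, 0) = 0.0
prox(9.4219) = sign(9.4219)*max(|9.4219| - 3.23, 0) = 6.1919
prox(-4.0995) = sign(-4.0995)*max(|-4.0995| - 3.23, 0) = -0.8695
prox(x) = [0.0, 0.0, 6.1919, -0.8695]
||prox(x)||_1 = 0.0 + 0.0 + 6.1919 + 0.8695 = 7.0614
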